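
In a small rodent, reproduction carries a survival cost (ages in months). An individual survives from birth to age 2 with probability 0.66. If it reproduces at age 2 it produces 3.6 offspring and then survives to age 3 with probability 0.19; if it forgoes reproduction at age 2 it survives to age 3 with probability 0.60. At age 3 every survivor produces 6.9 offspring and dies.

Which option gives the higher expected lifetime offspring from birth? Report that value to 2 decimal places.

3.24

breed at age 2: R₀ = 0.66 × (3.6 + 0.19 × 6.9) = 0.66 × 4.9110 = 3.2413
delay to age 3: R₀ = 0.66 × (0.60 × 6.9) = 0.66 × 4.1400 = 2.7324
Higher: breed at age 2 (3.2413).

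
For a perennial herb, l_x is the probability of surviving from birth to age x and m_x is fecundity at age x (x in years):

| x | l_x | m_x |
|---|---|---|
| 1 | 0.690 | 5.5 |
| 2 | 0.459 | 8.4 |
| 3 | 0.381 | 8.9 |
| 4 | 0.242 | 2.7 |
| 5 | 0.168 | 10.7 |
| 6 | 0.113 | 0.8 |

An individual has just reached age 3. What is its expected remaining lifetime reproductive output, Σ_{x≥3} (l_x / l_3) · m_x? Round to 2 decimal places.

l_3 = 0.381. Conditional survival from age 3 to x is l_x / l_3.
  x=3: (0.381/0.381) × 8.9 = 8.9000
  x=4: (0.242/0.381) × 2.7 = 1.7150
  x=5: (0.168/0.381) × 10.7 = 4.7181
  x=6: (0.113/0.381) × 0.8 = 0.2373
Sum = 8.9000 + 1.7150 + 4.7181 + 0.2373 = 15.5703

15.57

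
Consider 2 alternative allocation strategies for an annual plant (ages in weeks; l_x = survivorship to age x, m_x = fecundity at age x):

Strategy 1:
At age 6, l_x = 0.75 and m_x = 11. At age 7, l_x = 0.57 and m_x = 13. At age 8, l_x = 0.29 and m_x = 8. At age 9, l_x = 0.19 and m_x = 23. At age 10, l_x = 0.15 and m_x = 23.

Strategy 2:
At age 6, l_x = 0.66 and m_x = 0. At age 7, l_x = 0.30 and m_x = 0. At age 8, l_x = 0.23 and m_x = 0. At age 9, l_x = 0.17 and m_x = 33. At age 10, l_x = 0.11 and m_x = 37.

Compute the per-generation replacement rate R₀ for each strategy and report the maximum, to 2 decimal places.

25.80

Strategy 1: R₀ = 0.75×11 + 0.57×13 + 0.29×8 + 0.19×23 + 0.15×23 = 25.8000
Strategy 2: R₀ = 0.66×0 + 0.30×0 + 0.23×0 + 0.17×33 + 0.11×37 = 9.6800
Highest R₀: strategy 1 with 25.8000.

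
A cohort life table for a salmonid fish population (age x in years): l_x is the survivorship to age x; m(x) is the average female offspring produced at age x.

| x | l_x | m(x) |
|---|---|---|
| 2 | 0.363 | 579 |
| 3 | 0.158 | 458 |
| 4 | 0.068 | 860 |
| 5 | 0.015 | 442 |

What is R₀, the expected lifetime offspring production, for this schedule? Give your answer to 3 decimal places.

347.651

R₀ = Σ l_x m(x):
  age 2: 0.363 × 579 = 210.1770
  age 3: 0.158 × 458 = 72.3640
  age 4: 0.068 × 860 = 58.4800
  age 5: 0.015 × 442 = 6.6300
R₀ = 210.1770 + 72.3640 + 58.4800 + 6.6300 = 347.6510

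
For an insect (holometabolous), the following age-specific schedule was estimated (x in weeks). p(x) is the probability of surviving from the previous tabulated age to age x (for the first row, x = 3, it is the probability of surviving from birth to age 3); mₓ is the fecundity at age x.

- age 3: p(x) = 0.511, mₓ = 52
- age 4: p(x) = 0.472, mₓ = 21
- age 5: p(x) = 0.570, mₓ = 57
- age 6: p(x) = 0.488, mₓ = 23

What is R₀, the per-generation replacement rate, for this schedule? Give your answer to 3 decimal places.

41.016

Survivorship from birth: l_x = p_3·p_4·…·p_x.
  l_3 = 0.51100
  l_4 = 0.24119
  l_5 = 0.13748
  l_6 = 0.06709
R₀ = Σ l_x mₓ:
  age 3: 0.51100 × 52 = 26.5720
  age 4: 0.24119 × 21 = 5.0650
  age 5: 0.13748 × 57 = 7.8364
  age 6: 0.06709 × 23 = 1.5431
R₀ = 26.5720 + 5.0650 + 7.8364 + 1.5431 = 41.0164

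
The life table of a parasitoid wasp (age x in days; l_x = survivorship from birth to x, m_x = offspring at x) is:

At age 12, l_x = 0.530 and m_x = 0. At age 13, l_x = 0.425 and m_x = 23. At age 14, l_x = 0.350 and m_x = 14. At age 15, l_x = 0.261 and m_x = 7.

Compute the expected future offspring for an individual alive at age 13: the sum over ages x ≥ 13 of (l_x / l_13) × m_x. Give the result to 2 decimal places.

38.83

l_13 = 0.425. Conditional survival from age 13 to x is l_x / l_13.
  x=13: (0.425/0.425) × 23 = 23.0000
  x=14: (0.350/0.425) × 14 = 11.5294
  x=15: (0.261/0.425) × 7 = 4.2988
Sum = 23.0000 + 11.5294 + 4.2988 = 38.8282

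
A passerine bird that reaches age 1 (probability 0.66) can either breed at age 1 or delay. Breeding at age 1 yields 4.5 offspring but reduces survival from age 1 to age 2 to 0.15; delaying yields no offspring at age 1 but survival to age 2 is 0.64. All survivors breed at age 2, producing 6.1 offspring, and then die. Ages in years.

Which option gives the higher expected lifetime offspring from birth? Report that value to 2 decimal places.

3.57

breed at age 1: R₀ = 0.66 × (4.5 + 0.15 × 6.1) = 0.66 × 5.4150 = 3.5739
delay to age 2: R₀ = 0.66 × (0.64 × 6.1) = 0.66 × 3.9040 = 2.5766
Higher: breed at age 1 (3.5739).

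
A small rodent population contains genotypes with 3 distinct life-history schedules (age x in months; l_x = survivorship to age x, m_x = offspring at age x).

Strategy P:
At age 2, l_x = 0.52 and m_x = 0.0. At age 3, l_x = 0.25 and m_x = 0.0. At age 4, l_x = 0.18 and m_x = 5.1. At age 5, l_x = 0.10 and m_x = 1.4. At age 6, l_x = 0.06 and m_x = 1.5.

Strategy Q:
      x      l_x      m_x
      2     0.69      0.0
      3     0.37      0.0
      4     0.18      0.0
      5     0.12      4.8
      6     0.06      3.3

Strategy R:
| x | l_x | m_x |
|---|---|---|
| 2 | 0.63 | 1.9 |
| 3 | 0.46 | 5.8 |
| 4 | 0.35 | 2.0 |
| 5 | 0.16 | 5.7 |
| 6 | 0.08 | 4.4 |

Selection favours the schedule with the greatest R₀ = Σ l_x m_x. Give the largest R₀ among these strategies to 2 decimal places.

5.83

Strategy P: R₀ = 0.52×0.0 + 0.25×0.0 + 0.18×5.1 + 0.10×1.4 + 0.06×1.5 = 1.1480
Strategy Q: R₀ = 0.69×0.0 + 0.37×0.0 + 0.18×0.0 + 0.12×4.8 + 0.06×3.3 = 0.7740
Strategy R: R₀ = 0.63×1.9 + 0.46×5.8 + 0.35×2.0 + 0.16×5.7 + 0.08×4.4 = 5.8290
Highest R₀: strategy R with 5.8290.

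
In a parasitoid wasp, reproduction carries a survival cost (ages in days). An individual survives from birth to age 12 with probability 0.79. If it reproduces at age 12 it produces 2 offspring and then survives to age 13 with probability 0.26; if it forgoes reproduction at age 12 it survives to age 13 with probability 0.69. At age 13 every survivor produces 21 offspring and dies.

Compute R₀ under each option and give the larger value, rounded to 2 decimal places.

breed at age 12: R₀ = 0.79 × (2 + 0.26 × 21) = 0.79 × 7.4600 = 5.8934
delay to age 13: R₀ = 0.79 × (0.69 × 21) = 0.79 × 14.4900 = 11.4471
Higher: delay to age 13 (11.4471).

11.45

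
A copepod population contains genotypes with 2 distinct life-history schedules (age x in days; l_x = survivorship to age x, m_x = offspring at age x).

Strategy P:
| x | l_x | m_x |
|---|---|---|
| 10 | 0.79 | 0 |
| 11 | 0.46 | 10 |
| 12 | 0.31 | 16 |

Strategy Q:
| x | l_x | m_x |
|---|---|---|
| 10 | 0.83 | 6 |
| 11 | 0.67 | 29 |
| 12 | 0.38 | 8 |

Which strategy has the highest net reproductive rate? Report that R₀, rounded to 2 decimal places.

27.45

Strategy P: R₀ = 0.79×0 + 0.46×10 + 0.31×16 = 9.5600
Strategy Q: R₀ = 0.83×6 + 0.67×29 + 0.38×8 = 27.4500
Highest R₀: strategy Q with 27.4500.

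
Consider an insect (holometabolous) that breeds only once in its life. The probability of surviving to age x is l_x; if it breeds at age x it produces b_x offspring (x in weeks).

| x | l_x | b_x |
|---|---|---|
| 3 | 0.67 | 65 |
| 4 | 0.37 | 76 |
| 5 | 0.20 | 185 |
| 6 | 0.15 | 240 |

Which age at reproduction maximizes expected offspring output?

3

Expected offspring if breeding at age x = l_x × b_x:
  age 3: 0.67 × 65 = 43.550
  age 4: 0.37 × 76 = 28.120
  age 5: 0.20 × 185 = 37.000
  age 6: 0.15 × 240 = 36.000
Maximum at age 3 (43.550).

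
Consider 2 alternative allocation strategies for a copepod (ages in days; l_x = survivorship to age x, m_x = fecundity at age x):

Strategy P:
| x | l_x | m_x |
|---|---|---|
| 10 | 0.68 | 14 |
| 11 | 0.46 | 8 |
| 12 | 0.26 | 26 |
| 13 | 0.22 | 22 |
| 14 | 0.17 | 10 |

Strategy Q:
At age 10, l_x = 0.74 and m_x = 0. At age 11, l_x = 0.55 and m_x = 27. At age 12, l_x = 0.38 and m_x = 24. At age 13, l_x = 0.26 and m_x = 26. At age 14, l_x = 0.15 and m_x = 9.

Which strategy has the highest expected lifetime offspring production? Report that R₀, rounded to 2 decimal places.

32.08

Strategy P: R₀ = 0.68×14 + 0.46×8 + 0.26×26 + 0.22×22 + 0.17×10 = 26.5000
Strategy Q: R₀ = 0.74×0 + 0.55×27 + 0.38×24 + 0.26×26 + 0.15×9 = 32.0800
Highest R₀: strategy Q with 32.0800.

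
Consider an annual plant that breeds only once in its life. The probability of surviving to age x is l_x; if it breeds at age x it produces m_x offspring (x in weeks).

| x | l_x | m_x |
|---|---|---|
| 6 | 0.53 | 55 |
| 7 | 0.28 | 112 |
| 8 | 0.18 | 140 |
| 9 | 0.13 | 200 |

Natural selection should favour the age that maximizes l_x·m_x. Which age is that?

Expected offspring if breeding at age x = l_x × m_x:
  age 6: 0.53 × 55 = 29.150
  age 7: 0.28 × 112 = 31.360
  age 8: 0.18 × 140 = 25.200
  age 9: 0.13 × 200 = 26.000
Maximum at age 7 (31.360).

7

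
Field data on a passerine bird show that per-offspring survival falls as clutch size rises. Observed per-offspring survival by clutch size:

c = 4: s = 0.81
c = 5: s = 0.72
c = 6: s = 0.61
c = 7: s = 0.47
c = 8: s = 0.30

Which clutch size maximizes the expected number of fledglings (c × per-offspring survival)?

Expected fledglings = c × s(c):
  c=4: 4 × 0.81 = 3.240
  c=5: 5 × 0.72 = 3.600
  c=6: 6 × 0.61 = 3.660
  c=7: 7 × 0.47 = 3.290
  c=8: 8 × 0.30 = 2.400
Maximum at c = 6 (3.660 fledglings).

6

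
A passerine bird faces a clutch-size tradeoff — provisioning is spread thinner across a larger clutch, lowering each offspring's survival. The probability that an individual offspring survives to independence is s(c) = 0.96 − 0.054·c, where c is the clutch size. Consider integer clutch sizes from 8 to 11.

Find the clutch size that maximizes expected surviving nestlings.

Expected surviving nestlings = c × s(c):
  c=8: 8 × 0.528 = 4.224
  c=9: 9 × 0.474 = 4.266
  c=10: 10 × 0.420 = 4.200
  c=11: 11 × 0.366 = 4.026
Maximum at c = 9 (4.266 surviving nestlings).

9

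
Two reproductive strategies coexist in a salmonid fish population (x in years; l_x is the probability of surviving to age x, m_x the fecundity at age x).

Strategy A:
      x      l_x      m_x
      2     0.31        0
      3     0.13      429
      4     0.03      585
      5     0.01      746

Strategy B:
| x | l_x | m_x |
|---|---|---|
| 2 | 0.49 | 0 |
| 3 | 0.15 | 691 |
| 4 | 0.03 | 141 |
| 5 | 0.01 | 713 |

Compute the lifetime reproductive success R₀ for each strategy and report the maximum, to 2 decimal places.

Strategy A: R₀ = 0.31×0 + 0.13×429 + 0.03×585 + 0.01×746 = 80.7800
Strategy B: R₀ = 0.49×0 + 0.15×691 + 0.03×141 + 0.01×713 = 115.0100
Highest R₀: strategy B with 115.0100.

115.01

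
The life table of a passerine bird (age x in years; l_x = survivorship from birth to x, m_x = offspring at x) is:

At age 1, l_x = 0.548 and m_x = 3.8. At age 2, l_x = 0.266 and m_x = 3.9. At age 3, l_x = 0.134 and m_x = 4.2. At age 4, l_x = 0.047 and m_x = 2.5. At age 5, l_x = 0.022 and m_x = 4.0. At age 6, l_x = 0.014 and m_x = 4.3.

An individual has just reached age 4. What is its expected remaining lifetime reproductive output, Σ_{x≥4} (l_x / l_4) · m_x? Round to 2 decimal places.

5.65

l_4 = 0.047. Conditional survival from age 4 to x is l_x / l_4.
  x=4: (0.047/0.047) × 2.5 = 2.5000
  x=5: (0.022/0.047) × 4.0 = 1.8723
  x=6: (0.014/0.047) × 4.3 = 1.2809
Sum = 2.5000 + 1.8723 + 1.2809 = 5.6532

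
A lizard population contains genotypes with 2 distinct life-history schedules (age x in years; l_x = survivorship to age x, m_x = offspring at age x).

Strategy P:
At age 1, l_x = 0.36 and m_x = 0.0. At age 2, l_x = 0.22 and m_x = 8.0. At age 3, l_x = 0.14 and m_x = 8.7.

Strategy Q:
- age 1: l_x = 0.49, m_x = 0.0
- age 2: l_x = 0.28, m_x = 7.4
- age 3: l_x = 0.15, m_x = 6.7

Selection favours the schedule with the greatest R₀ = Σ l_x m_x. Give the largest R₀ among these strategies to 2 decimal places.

3.08

Strategy P: R₀ = 0.36×0.0 + 0.22×8.0 + 0.14×8.7 = 2.9780
Strategy Q: R₀ = 0.49×0.0 + 0.28×7.4 + 0.15×6.7 = 3.0770
Highest R₀: strategy Q with 3.0770.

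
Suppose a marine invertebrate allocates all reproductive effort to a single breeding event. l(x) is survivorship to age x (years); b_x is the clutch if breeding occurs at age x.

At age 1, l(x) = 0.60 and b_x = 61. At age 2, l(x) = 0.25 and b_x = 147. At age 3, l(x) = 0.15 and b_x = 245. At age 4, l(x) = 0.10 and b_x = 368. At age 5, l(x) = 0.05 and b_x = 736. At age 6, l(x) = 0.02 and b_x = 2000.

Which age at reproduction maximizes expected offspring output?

6

Expected offspring if breeding at age x = l(x) × b_x:
  age 1: 0.60 × 61 = 36.600
  age 2: 0.25 × 147 = 36.750
  age 3: 0.15 × 245 = 36.750
  age 4: 0.10 × 368 = 36.800
  age 5: 0.05 × 736 = 36.800
  age 6: 0.02 × 2000 = 40.000
Maximum at age 6 (40.000).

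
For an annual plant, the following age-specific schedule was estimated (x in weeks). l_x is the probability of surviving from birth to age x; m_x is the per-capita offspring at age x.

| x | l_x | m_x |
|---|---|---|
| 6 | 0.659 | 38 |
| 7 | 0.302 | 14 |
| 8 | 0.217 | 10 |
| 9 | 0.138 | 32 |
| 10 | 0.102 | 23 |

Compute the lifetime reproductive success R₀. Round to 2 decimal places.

38.20

R₀ = Σ l_x m_x:
  age 6: 0.659 × 38 = 25.0420
  age 7: 0.302 × 14 = 4.2280
  age 8: 0.217 × 10 = 2.1700
  age 9: 0.138 × 32 = 4.4160
  age 10: 0.102 × 23 = 2.3460
R₀ = 25.0420 + 4.2280 + 2.1700 + 4.4160 + 2.3460 = 38.2020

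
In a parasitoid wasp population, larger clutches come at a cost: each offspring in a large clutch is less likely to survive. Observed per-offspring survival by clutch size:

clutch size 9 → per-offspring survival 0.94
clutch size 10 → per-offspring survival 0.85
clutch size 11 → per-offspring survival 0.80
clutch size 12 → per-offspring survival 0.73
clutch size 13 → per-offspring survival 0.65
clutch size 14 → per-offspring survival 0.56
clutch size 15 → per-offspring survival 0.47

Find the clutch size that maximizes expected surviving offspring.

11

Expected surviving offspring = c × s(c):
  c=9: 9 × 0.94 = 8.460
  c=10: 10 × 0.85 = 8.500
  c=11: 11 × 0.80 = 8.800
  c=12: 12 × 0.73 = 8.760
  c=13: 13 × 0.65 = 8.450
  c=14: 14 × 0.56 = 7.840
  c=15: 15 × 0.47 = 7.050
Maximum at c = 11 (8.800 surviving offspring).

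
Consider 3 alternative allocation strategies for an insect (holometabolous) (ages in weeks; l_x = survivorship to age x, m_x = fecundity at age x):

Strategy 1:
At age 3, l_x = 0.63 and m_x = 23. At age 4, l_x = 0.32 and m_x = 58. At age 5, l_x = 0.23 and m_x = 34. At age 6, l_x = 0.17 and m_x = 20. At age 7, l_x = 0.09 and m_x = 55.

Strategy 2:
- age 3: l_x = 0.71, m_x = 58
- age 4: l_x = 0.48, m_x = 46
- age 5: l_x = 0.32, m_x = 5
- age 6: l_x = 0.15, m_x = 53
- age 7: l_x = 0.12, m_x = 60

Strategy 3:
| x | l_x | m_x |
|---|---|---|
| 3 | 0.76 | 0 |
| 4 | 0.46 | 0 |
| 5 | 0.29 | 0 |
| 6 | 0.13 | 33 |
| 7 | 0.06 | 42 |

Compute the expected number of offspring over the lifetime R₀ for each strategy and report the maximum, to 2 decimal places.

Strategy 1: R₀ = 0.63×23 + 0.32×58 + 0.23×34 + 0.17×20 + 0.09×55 = 49.2200
Strategy 2: R₀ = 0.71×58 + 0.48×46 + 0.32×5 + 0.15×53 + 0.12×60 = 80.0100
Strategy 3: R₀ = 0.76×0 + 0.46×0 + 0.29×0 + 0.13×33 + 0.06×42 = 6.8100
Highest R₀: strategy 2 with 80.0100.

80.01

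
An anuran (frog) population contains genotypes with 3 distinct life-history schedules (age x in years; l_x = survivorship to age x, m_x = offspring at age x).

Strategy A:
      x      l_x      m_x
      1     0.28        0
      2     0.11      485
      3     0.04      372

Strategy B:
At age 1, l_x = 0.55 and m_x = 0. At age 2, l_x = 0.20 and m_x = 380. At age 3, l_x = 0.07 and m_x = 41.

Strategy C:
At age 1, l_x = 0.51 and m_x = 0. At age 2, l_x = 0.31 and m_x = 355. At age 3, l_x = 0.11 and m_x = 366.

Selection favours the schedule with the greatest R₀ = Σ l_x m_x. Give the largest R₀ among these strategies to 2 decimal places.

Strategy A: R₀ = 0.28×0 + 0.11×485 + 0.04×372 = 68.2300
Strategy B: R₀ = 0.55×0 + 0.20×380 + 0.07×41 = 78.8700
Strategy C: R₀ = 0.51×0 + 0.31×355 + 0.11×366 = 150.3100
Highest R₀: strategy C with 150.3100.

150.31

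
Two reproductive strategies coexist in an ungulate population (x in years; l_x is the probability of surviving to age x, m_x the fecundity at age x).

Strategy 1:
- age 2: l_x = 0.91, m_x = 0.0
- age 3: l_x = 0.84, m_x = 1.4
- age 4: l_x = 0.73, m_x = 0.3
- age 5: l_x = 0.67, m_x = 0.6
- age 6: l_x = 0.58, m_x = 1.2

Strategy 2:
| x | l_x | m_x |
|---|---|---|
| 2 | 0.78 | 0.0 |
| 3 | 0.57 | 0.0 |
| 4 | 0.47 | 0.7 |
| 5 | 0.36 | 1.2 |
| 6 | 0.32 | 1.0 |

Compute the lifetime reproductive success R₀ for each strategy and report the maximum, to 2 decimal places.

Strategy 1: R₀ = 0.91×0.0 + 0.84×1.4 + 0.73×0.3 + 0.67×0.6 + 0.58×1.2 = 2.4930
Strategy 2: R₀ = 0.78×0.0 + 0.57×0.0 + 0.47×0.7 + 0.36×1.2 + 0.32×1.0 = 1.0810
Highest R₀: strategy 1 with 2.4930.

2.49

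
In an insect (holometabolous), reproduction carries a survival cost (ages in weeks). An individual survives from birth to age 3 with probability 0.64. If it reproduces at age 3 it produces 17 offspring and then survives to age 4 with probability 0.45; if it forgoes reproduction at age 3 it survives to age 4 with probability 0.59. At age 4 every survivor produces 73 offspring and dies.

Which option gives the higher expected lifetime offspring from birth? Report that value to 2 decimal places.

31.90

breed at age 3: R₀ = 0.64 × (17 + 0.45 × 73) = 0.64 × 49.8500 = 31.9040
delay to age 4: R₀ = 0.64 × (0.59 × 73) = 0.64 × 43.0700 = 27.5648
Higher: breed at age 3 (31.9040).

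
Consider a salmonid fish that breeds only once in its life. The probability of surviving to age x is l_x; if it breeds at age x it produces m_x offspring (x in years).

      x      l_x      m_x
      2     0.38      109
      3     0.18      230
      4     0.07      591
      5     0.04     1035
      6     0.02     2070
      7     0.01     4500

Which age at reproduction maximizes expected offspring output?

Expected offspring if breeding at age x = l_x × m_x:
  age 2: 0.38 × 109 = 41.420
  age 3: 0.18 × 230 = 41.400
  age 4: 0.07 × 591 = 41.370
  age 5: 0.04 × 1035 = 41.400
  age 6: 0.02 × 2070 = 41.400
  age 7: 0.01 × 4500 = 45.000
Maximum at age 7 (45.000).

7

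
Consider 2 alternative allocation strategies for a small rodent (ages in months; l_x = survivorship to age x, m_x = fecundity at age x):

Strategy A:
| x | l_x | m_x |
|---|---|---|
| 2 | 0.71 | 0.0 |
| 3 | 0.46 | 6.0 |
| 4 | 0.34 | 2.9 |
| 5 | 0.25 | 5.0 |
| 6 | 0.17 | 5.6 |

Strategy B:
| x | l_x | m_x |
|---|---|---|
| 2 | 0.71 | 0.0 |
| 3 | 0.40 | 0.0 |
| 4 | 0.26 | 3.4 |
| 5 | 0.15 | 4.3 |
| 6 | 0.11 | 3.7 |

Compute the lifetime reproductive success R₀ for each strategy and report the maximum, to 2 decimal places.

Strategy A: R₀ = 0.71×0.0 + 0.46×6.0 + 0.34×2.9 + 0.25×5.0 + 0.17×5.6 = 5.9480
Strategy B: R₀ = 0.71×0.0 + 0.40×0.0 + 0.26×3.4 + 0.15×4.3 + 0.11×3.7 = 1.9360
Highest R₀: strategy A with 5.9480.

5.95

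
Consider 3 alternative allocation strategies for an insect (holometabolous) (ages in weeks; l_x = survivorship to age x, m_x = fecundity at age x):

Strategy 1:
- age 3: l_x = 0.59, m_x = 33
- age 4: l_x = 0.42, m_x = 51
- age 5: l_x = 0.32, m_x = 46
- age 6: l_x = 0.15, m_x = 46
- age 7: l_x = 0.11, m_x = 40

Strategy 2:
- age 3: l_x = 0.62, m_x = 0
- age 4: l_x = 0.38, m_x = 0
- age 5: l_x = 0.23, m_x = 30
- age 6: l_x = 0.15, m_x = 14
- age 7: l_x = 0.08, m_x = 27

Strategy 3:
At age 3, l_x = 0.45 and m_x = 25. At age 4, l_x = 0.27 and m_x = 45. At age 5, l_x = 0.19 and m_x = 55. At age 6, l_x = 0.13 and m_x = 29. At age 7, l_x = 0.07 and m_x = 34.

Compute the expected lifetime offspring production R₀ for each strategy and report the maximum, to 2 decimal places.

Strategy 1: R₀ = 0.59×33 + 0.42×51 + 0.32×46 + 0.15×46 + 0.11×40 = 66.9100
Strategy 2: R₀ = 0.62×0 + 0.38×0 + 0.23×30 + 0.15×14 + 0.08×27 = 11.1600
Strategy 3: R₀ = 0.45×25 + 0.27×45 + 0.19×55 + 0.13×29 + 0.07×34 = 40.0000
Highest R₀: strategy 1 with 66.9100.

66.91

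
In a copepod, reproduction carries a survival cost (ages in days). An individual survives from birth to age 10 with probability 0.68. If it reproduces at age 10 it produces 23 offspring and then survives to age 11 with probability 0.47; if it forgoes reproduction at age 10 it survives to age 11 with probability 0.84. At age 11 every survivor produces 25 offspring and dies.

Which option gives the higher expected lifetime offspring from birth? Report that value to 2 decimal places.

23.63

breed at age 10: R₀ = 0.68 × (23 + 0.47 × 25) = 0.68 × 34.7500 = 23.6300
delay to age 11: R₀ = 0.68 × (0.84 × 25) = 0.68 × 21.0000 = 14.2800
Higher: breed at age 10 (23.6300).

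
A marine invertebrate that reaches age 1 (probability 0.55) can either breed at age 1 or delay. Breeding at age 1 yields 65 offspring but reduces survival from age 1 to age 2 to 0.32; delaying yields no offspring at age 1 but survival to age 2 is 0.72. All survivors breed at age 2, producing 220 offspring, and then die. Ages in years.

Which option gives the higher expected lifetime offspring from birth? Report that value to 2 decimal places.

breed at age 1: R₀ = 0.55 × (65 + 0.32 × 220) = 0.55 × 135.4000 = 74.4700
delay to age 2: R₀ = 0.55 × (0.72 × 220) = 0.55 × 158.4000 = 87.1200
Higher: delay to age 2 (87.1200).

87.12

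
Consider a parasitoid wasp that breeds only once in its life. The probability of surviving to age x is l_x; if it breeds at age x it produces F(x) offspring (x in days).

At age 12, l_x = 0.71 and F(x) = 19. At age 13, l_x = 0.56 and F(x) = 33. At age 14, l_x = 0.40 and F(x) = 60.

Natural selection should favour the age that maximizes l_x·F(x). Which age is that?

Expected offspring if breeding at age x = l_x × F(x):
  age 12: 0.71 × 19 = 13.490
  age 13: 0.56 × 33 = 18.480
  age 14: 0.40 × 60 = 24.000
Maximum at age 14 (24.000).

14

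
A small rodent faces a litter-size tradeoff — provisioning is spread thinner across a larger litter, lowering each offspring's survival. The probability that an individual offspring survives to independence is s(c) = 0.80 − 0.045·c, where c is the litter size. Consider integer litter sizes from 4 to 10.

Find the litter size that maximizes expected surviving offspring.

Expected surviving offspring = c × s(c):
  c=4: 4 × 0.620 = 2.480
  c=5: 5 × 0.575 = 2.875
  c=6: 6 × 0.530 = 3.180
  c=7: 7 × 0.485 = 3.395
  c=8: 8 × 0.440 = 3.520
  c=9: 9 × 0.395 = 3.555
  c=10: 10 × 0.350 = 3.500
Maximum at c = 9 (3.555 surviving offspring).

9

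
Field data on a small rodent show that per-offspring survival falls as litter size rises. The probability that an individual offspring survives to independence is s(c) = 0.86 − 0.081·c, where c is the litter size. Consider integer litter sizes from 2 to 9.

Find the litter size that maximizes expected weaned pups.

5

Expected weaned pups = c × s(c):
  c=2: 2 × 0.698 = 1.396
  c=3: 3 × 0.617 = 1.851
  c=4: 4 × 0.536 = 2.144
  c=5: 5 × 0.455 = 2.275
  c=6: 6 × 0.374 = 2.244
  c=7: 7 × 0.293 = 2.051
  c=8: 8 × 0.212 = 1.696
  c=9: 9 × 0.131 = 1.179
Maximum at c = 5 (2.275 weaned pups).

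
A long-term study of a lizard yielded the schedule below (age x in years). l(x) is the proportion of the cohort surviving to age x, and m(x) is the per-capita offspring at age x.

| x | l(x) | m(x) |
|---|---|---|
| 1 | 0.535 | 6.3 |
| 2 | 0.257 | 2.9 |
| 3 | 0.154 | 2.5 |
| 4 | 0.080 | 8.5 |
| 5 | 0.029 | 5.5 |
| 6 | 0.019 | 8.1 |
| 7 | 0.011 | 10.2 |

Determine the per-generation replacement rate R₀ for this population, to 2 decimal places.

R₀ = Σ l(x) m(x):
  age 1: 0.535 × 6.3 = 3.3705
  age 2: 0.257 × 2.9 = 0.7453
  age 3: 0.154 × 2.5 = 0.3850
  age 4: 0.080 × 8.5 = 0.6800
  age 5: 0.029 × 5.5 = 0.1595
  age 6: 0.019 × 8.1 = 0.1539
  age 7: 0.011 × 10.2 = 0.1122
R₀ = 3.3705 + 0.7453 + 0.3850 + 0.6800 + 0.1595 + 0.1539 + 0.1122 = 5.6064

5.61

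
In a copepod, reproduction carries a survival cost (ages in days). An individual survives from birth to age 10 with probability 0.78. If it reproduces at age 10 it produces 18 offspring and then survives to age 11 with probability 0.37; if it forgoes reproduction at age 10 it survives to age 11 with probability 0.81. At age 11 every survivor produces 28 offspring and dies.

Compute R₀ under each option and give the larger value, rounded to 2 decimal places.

22.12

breed at age 10: R₀ = 0.78 × (18 + 0.37 × 28) = 0.78 × 28.3600 = 22.1208
delay to age 11: R₀ = 0.78 × (0.81 × 28) = 0.78 × 22.6800 = 17.6904
Higher: breed at age 10 (22.1208).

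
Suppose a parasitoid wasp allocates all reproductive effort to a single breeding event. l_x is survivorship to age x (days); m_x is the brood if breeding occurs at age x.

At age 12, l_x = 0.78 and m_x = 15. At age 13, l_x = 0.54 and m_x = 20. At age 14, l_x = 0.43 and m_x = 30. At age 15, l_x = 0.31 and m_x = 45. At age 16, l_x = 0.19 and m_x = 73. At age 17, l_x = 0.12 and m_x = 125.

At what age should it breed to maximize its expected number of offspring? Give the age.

Expected offspring if breeding at age x = l_x × m_x:
  age 12: 0.78 × 15 = 11.700
  age 13: 0.54 × 20 = 10.800
  age 14: 0.43 × 30 = 12.900
  age 15: 0.31 × 45 = 13.950
  age 16: 0.19 × 73 = 13.870
  age 17: 0.12 × 125 = 15.000
Maximum at age 17 (15.000).

17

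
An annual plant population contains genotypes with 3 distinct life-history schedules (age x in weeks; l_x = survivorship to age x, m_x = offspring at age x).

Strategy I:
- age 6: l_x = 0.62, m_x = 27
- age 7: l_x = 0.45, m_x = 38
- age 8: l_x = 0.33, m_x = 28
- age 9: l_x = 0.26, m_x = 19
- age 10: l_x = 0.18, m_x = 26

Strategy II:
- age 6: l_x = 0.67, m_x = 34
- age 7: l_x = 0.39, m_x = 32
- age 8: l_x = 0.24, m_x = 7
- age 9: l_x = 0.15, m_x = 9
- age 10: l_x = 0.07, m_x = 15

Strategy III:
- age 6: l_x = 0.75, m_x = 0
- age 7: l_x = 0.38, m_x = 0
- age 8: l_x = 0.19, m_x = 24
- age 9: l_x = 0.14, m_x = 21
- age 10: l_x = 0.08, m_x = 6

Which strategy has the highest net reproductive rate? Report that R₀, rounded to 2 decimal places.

Strategy I: R₀ = 0.62×27 + 0.45×38 + 0.33×28 + 0.26×19 + 0.18×26 = 52.7000
Strategy II: R₀ = 0.67×34 + 0.39×32 + 0.24×7 + 0.15×9 + 0.07×15 = 39.3400
Strategy III: R₀ = 0.75×0 + 0.38×0 + 0.19×24 + 0.14×21 + 0.08×6 = 7.9800
Highest R₀: strategy I with 52.7000.

52.70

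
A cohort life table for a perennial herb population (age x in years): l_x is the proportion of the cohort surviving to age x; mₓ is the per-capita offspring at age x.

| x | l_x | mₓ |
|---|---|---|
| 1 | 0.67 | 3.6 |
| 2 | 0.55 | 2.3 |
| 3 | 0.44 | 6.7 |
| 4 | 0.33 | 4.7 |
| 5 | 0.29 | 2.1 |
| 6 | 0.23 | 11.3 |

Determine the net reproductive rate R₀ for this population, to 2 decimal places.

11.38

R₀ = Σ l_x mₓ:
  age 1: 0.67 × 3.6 = 2.4120
  age 2: 0.55 × 2.3 = 1.2650
  age 3: 0.44 × 6.7 = 2.9480
  age 4: 0.33 × 4.7 = 1.5510
  age 5: 0.29 × 2.1 = 0.6090
  age 6: 0.23 × 11.3 = 2.5990
R₀ = 2.4120 + 1.2650 + 2.9480 + 1.5510 + 0.6090 + 2.5990 = 11.3840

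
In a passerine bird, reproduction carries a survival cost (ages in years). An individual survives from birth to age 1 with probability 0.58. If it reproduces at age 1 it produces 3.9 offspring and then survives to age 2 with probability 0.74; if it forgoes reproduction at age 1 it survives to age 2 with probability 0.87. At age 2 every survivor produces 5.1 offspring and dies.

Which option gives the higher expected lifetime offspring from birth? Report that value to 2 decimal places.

breed at age 1: R₀ = 0.58 × (3.9 + 0.74 × 5.1) = 0.58 × 7.6740 = 4.4509
delay to age 2: R₀ = 0.58 × (0.87 × 5.1) = 0.58 × 4.4370 = 2.5735
Higher: breed at age 1 (4.4509).

4.45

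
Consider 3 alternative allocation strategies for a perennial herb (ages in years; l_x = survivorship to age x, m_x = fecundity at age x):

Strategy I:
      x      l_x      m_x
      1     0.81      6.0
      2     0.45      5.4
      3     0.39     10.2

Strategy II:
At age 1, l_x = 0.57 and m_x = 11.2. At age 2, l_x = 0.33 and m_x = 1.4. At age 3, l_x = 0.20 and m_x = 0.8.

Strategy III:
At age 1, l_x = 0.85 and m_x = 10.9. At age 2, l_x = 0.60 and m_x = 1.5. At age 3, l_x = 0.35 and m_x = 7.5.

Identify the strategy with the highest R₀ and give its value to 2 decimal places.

12.79

Strategy I: R₀ = 0.81×6.0 + 0.45×5.4 + 0.39×10.2 = 11.2680
Strategy II: R₀ = 0.57×11.2 + 0.33×1.4 + 0.20×0.8 = 7.0060
Strategy III: R₀ = 0.85×10.9 + 0.60×1.5 + 0.35×7.5 = 12.7900
Highest R₀: strategy III with 12.7900.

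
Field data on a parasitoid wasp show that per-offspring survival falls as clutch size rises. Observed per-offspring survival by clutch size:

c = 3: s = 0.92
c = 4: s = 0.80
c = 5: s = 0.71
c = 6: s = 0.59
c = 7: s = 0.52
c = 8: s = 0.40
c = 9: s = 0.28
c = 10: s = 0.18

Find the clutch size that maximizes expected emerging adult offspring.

7

Expected emerging adult offspring = c × s(c):
  c=3: 3 × 0.92 = 2.760
  c=4: 4 × 0.80 = 3.200
  c=5: 5 × 0.71 = 3.550
  c=6: 6 × 0.59 = 3.540
  c=7: 7 × 0.52 = 3.640
  c=8: 8 × 0.40 = 3.200
  c=9: 9 × 0.28 = 2.520
  c=10: 10 × 0.18 = 1.800
Maximum at c = 7 (3.640 emerging adult offspring).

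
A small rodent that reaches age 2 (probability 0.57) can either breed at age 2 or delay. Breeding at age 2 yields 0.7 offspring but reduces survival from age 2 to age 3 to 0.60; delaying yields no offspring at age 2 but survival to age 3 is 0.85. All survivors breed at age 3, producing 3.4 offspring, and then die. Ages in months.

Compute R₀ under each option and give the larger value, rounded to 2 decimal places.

1.65

breed at age 2: R₀ = 0.57 × (0.7 + 0.60 × 3.4) = 0.57 × 2.7400 = 1.5618
delay to age 3: R₀ = 0.57 × (0.85 × 3.4) = 0.57 × 2.8900 = 1.6473
Higher: delay to age 3 (1.6473).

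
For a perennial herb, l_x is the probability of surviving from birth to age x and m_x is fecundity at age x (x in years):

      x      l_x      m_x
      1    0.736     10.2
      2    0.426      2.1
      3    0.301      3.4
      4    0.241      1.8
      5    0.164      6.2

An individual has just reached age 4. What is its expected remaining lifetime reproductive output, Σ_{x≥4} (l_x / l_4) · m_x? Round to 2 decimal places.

l_4 = 0.241. Conditional survival from age 4 to x is l_x / l_4.
  x=4: (0.241/0.241) × 1.8 = 1.8000
  x=5: (0.164/0.241) × 6.2 = 4.2191
Sum = 1.8000 + 4.2191 = 6.0191

6.02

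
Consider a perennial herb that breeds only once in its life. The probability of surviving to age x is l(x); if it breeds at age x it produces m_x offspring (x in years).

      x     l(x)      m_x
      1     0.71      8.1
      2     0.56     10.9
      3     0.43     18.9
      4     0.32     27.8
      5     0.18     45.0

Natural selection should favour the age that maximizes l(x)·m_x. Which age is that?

Expected offspring if breeding at age x = l(x) × m_x:
  age 1: 0.71 × 8.1 = 5.751
  age 2: 0.56 × 10.9 = 6.104
  age 3: 0.43 × 18.9 = 8.127
  age 4: 0.32 × 27.8 = 8.896
  age 5: 0.18 × 45.0 = 8.100
Maximum at age 4 (8.896).

4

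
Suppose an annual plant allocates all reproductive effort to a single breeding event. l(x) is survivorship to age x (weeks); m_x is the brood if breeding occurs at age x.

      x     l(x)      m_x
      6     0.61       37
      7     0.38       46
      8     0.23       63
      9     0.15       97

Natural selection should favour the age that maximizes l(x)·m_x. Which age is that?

Expected offspring if breeding at age x = l(x) × m_x:
  age 6: 0.61 × 37 = 22.570
  age 7: 0.38 × 46 = 17.480
  age 8: 0.23 × 63 = 14.490
  age 9: 0.15 × 97 = 14.550
Maximum at age 6 (22.570).

6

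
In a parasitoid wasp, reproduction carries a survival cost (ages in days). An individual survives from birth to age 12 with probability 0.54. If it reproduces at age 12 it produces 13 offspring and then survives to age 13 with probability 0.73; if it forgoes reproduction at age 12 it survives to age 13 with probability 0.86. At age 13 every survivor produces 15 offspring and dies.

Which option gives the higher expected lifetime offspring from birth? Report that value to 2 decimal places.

12.93

breed at age 12: R₀ = 0.54 × (13 + 0.73 × 15) = 0.54 × 23.9500 = 12.9330
delay to age 13: R₀ = 0.54 × (0.86 × 15) = 0.54 × 12.9000 = 6.9660
Higher: breed at age 12 (12.9330).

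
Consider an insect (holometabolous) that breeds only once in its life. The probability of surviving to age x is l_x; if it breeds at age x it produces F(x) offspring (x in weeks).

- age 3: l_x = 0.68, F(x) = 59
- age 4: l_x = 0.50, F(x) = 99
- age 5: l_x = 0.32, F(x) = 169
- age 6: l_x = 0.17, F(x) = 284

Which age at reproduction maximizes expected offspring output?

5

Expected offspring if breeding at age x = l_x × F(x):
  age 3: 0.68 × 59 = 40.120
  age 4: 0.50 × 99 = 49.500
  age 5: 0.32 × 169 = 54.080
  age 6: 0.17 × 284 = 48.280
Maximum at age 5 (54.080).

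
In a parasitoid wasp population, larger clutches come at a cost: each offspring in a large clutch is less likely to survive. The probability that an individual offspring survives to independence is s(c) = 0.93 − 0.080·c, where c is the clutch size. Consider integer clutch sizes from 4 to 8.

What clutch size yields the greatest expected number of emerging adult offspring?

6

Expected emerging adult offspring = c × s(c):
  c=4: 4 × 0.610 = 2.440
  c=5: 5 × 0.530 = 2.650
  c=6: 6 × 0.450 = 2.700
  c=7: 7 × 0.370 = 2.590
  c=8: 8 × 0.290 = 2.320
Maximum at c = 6 (2.700 emerging adult offspring).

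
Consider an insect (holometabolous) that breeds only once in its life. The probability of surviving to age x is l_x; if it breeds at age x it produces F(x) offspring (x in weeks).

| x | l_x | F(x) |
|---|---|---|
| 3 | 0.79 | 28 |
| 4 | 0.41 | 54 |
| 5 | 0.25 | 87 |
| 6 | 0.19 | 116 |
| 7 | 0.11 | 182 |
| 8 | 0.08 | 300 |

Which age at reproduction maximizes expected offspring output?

8

Expected offspring if breeding at age x = l_x × F(x):
  age 3: 0.79 × 28 = 22.120
  age 4: 0.41 × 54 = 22.140
  age 5: 0.25 × 87 = 21.750
  age 6: 0.19 × 116 = 22.040
  age 7: 0.11 × 182 = 20.020
  age 8: 0.08 × 300 = 24.000
Maximum at age 8 (24.000).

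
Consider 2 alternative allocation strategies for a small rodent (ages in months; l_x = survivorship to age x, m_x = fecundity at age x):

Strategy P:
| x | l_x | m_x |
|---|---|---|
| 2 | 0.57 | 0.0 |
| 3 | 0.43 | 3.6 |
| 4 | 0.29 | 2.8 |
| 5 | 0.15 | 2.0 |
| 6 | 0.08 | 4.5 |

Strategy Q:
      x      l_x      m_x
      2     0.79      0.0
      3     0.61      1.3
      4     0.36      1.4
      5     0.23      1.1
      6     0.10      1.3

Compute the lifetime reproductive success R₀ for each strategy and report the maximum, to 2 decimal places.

3.02

Strategy P: R₀ = 0.57×0.0 + 0.43×3.6 + 0.29×2.8 + 0.15×2.0 + 0.08×4.5 = 3.0200
Strategy Q: R₀ = 0.79×0.0 + 0.61×1.3 + 0.36×1.4 + 0.23×1.1 + 0.10×1.3 = 1.6800
Highest R₀: strategy P with 3.0200.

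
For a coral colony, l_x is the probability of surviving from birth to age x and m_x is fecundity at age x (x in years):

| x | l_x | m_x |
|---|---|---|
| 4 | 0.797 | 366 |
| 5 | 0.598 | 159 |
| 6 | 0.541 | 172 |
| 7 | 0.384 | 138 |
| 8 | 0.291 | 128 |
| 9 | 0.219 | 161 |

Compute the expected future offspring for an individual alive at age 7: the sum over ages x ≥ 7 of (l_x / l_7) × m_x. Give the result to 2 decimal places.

l_7 = 0.384. Conditional survival from age 7 to x is l_x / l_7.
  x=7: (0.384/0.384) × 138 = 138.0000
  x=8: (0.291/0.384) × 128 = 97.0000
  x=9: (0.219/0.384) × 161 = 91.8203
Sum = 138.0000 + 97.0000 + 91.8203 = 326.8203

326.82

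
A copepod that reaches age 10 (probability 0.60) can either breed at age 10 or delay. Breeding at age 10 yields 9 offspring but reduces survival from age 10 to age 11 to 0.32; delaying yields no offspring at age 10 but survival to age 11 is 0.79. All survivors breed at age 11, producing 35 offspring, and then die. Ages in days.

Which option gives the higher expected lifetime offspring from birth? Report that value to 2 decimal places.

16.59

breed at age 10: R₀ = 0.60 × (9 + 0.32 × 35) = 0.60 × 20.2000 = 12.1200
delay to age 11: R₀ = 0.60 × (0.79 × 35) = 0.60 × 27.6500 = 16.5900
Higher: delay to age 11 (16.5900).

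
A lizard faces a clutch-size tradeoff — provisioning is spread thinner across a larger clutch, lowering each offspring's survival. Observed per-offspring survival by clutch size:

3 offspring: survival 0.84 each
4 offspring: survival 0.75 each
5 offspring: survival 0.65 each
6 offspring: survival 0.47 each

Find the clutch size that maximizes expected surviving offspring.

5

Expected surviving offspring = c × s(c):
  c=3: 3 × 0.84 = 2.520
  c=4: 4 × 0.75 = 3.000
  c=5: 5 × 0.65 = 3.250
  c=6: 6 × 0.47 = 2.820
Maximum at c = 5 (3.250 surviving offspring).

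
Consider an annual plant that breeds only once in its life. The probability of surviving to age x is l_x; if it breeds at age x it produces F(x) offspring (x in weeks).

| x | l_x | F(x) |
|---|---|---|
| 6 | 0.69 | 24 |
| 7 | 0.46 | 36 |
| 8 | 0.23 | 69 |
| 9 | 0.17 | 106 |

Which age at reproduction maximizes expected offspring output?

Expected offspring if breeding at age x = l_x × F(x):
  age 6: 0.69 × 24 = 16.560
  age 7: 0.46 × 36 = 16.560
  age 8: 0.23 × 69 = 15.870
  age 9: 0.17 × 106 = 18.020
Maximum at age 9 (18.020).

9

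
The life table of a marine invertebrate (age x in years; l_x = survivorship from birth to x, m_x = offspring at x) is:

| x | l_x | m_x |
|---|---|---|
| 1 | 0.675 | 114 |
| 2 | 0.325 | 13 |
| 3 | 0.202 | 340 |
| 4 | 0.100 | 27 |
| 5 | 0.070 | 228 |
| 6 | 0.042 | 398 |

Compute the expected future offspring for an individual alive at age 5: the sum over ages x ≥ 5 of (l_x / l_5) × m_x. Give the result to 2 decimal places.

l_5 = 0.070. Conditional survival from age 5 to x is l_x / l_5.
  x=5: (0.070/0.070) × 228 = 228.0000
  x=6: (0.042/0.070) × 398 = 238.8000
Sum = 228.0000 + 238.8000 = 466.8000

466.80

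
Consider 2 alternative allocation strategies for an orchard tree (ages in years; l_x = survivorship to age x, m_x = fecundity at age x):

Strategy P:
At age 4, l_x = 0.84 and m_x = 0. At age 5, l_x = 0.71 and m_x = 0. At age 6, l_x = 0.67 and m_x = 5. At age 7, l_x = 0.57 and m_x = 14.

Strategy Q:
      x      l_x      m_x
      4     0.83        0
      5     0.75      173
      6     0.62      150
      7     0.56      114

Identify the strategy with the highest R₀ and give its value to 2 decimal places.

Strategy P: R₀ = 0.84×0 + 0.71×0 + 0.67×5 + 0.57×14 = 11.3300
Strategy Q: R₀ = 0.83×0 + 0.75×173 + 0.62×150 + 0.56×114 = 286.5900
Highest R₀: strategy Q with 286.5900.

286.59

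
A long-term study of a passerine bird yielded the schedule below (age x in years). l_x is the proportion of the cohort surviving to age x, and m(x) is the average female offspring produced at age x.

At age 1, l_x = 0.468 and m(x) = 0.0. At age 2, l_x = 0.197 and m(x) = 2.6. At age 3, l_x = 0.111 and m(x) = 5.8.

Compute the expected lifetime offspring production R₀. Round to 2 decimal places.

1.16

R₀ = Σ l_x m(x):
  age 1: 0.468 × 0.0 = 0.0000
  age 2: 0.197 × 2.6 = 0.5122
  age 3: 0.111 × 5.8 = 0.6438
R₀ = 0.0000 + 0.5122 + 0.6438 = 1.1560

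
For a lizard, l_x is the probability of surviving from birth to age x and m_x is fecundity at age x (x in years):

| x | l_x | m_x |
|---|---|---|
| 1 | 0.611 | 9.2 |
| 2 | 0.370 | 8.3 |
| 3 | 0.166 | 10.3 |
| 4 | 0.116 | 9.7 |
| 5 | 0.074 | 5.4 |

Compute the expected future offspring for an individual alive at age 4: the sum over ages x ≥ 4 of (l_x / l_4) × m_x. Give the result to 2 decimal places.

l_4 = 0.116. Conditional survival from age 4 to x is l_x / l_4.
  x=4: (0.116/0.116) × 9.7 = 9.7000
  x=5: (0.074/0.116) × 5.4 = 3.4448
Sum = 9.7000 + 3.4448 = 13.1448

13.14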